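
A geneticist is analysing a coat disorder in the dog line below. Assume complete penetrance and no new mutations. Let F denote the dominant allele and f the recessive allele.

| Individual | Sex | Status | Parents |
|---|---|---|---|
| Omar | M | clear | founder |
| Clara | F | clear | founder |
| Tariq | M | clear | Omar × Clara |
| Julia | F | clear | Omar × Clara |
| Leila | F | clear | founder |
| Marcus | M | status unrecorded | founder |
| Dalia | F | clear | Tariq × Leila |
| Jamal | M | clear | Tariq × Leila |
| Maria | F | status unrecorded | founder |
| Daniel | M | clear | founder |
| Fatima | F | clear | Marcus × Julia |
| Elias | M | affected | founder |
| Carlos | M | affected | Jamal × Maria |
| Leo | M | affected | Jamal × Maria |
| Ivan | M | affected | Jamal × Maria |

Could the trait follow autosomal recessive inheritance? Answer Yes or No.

Yes

A consistent assignment under autosomal recessive exists: Omar FF, Clara FF, Tariq FF, Julia FF, Leila Ff, Marcus FF, Dalia FF, Jamal Ff, Maria Ff, Daniel FF, Fatima FF, Elias ff, Carlos ff, Leo ff, Ivan ff.
In this assignment every recorded phenotype matches its genotype and every non-founder's genotype is obtainable from its parents' genotypes, so the pedigree is consistent.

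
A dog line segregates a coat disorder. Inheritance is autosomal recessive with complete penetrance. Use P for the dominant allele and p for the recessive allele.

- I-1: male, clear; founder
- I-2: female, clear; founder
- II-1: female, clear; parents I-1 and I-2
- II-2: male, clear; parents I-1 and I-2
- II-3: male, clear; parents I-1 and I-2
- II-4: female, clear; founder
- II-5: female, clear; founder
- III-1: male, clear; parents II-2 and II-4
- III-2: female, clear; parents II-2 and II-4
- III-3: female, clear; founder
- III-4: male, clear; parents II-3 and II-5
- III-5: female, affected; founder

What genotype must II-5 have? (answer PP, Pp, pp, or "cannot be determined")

II-5's phenotype allows PP or Pp, and no parent or child forces a single allele at both positions; consistent genotype assignments exist with II-5 as PP or Pp.

cannot be determined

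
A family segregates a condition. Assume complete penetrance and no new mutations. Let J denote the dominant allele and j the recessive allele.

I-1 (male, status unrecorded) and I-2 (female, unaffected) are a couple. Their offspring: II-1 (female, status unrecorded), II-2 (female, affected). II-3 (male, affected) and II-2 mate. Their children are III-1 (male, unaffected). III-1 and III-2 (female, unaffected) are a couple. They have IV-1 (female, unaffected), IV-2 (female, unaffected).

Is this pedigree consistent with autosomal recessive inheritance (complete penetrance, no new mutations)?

Under autosomal recessive, III-1 (unaffected, male) cannot arise from II-3 (affected) × II-2 (affected).

No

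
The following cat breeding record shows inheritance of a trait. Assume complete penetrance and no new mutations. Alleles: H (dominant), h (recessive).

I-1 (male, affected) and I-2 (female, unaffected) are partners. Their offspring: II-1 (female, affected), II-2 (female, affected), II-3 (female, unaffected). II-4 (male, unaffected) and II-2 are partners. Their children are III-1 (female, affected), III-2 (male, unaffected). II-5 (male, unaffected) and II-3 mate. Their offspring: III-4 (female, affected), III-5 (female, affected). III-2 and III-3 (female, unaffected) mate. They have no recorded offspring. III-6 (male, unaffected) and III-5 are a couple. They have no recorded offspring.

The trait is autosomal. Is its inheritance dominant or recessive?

recessive

II-5 and II-3 are both unaffected yet have an affected child III-4. Under dominance, an affected child requires at least one affected parent, so the trait cannot be dominant.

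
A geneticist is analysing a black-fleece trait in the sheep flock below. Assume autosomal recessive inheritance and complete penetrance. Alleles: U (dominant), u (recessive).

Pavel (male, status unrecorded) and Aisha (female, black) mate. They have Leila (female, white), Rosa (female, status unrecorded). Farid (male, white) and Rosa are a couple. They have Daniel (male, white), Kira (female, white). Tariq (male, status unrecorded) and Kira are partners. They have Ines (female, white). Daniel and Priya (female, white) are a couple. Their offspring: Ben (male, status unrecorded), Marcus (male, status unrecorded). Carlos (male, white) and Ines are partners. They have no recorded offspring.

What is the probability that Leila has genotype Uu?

Leila is white so carries U and received u from Aisha (uu), so Leila is Uu, giving P(Uu) = 1.

1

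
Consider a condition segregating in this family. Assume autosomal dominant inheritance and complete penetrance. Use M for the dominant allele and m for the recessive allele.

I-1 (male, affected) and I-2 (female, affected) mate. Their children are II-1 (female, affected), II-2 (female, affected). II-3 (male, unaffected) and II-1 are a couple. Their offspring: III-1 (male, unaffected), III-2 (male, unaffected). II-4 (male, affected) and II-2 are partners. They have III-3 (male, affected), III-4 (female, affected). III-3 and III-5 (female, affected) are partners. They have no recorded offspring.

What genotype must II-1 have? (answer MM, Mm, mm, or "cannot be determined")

From phenotype alone, II-1 is MM or Mm.
II-1 is affected so carries M and passed m to III-1 (mm), so II-1 is Mm.

Mm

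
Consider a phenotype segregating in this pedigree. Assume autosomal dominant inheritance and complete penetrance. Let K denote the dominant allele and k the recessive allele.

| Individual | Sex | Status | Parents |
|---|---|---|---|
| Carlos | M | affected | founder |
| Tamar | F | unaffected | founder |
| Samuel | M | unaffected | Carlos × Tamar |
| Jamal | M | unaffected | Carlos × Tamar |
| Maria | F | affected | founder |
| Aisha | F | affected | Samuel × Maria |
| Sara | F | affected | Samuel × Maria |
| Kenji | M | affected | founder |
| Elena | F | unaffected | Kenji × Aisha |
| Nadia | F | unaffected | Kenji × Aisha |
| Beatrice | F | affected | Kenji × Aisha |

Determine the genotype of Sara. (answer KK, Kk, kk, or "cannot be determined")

Kk

From phenotype alone, Sara is KK or Kk.
Sara is affected so carries K and received k from Samuel (kk), so Sara is Kk.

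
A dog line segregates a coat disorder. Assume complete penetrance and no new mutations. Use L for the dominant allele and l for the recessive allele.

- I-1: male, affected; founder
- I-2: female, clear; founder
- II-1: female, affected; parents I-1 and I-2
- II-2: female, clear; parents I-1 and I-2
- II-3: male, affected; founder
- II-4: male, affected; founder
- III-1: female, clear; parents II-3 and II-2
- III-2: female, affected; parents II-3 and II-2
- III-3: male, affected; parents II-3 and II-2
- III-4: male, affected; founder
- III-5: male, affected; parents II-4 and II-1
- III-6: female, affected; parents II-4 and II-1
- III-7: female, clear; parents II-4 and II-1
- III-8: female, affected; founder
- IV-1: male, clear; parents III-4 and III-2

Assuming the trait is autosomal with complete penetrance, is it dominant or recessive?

II-4 and II-1 are both affected yet have a clear child III-7. Under a recessive model two affected parents are homozygous and every child would be affected, so the trait cannot be recessive.

dominant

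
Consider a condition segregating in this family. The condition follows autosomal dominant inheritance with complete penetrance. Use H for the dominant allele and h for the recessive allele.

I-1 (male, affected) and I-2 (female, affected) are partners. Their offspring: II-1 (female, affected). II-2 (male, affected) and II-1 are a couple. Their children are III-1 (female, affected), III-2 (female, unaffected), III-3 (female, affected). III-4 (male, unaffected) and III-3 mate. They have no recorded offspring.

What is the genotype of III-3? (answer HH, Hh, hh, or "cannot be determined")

cannot be determined

III-3's phenotype allows HH or Hh, and no parent or child forces a single allele at both positions; consistent genotype assignments exist with III-3 as HH or Hh.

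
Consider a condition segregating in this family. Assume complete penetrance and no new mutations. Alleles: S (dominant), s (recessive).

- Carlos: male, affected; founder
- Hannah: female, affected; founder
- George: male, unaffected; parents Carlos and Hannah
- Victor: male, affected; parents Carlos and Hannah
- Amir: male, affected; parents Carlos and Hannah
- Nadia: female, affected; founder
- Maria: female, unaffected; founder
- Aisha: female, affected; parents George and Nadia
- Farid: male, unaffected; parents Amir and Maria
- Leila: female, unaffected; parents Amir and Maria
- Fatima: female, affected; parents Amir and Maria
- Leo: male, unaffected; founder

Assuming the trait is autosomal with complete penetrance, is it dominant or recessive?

dominant

Carlos and Hannah are both affected yet have an unaffected child George. Under a recessive model two affected parents are homozygous and every child would be affected, so the trait cannot be recessive.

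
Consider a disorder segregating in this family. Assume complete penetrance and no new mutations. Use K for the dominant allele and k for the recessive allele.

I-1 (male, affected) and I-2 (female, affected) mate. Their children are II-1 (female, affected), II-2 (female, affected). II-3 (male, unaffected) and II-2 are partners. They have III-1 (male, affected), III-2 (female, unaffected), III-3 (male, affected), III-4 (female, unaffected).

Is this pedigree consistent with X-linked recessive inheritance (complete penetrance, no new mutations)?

Yes

A consistent assignment under X-linked recessive exists: I-1 X^k Y, I-2 X^k X^k, II-1 X^k X^k, II-2 X^k X^k, II-3 X^K Y, III-1 X^k Y, III-2 X^K X^k, III-3 X^k Y, III-4 X^K X^k.
In this assignment every recorded phenotype matches its genotype and every non-founder's genotype is obtainable from its parents' genotypes, so the pedigree is consistent.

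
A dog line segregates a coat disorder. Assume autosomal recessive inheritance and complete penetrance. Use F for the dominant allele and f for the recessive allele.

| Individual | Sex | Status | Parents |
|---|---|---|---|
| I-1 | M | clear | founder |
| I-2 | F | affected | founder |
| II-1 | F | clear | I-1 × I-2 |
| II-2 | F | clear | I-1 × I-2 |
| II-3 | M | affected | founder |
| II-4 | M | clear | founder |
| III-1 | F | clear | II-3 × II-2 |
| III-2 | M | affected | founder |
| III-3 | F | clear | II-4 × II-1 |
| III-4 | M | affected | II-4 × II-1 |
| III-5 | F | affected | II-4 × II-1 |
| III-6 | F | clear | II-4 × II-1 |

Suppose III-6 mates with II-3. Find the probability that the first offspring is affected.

1/3

II-4 is clear so carries F and passed f to III-4 (ff), so II-4 is Ff.
II-1 is clear so carries F and received f from I-2 (ff), so II-1 is Ff.
III-6 is a clear offspring of II-4 (Ff) × II-1 (Ff), whose cross gives 1/4 FF : 1/2 Ff : 1/4 ff; conditioning on being clear, III-6 is FF with probability 1/3, Ff with probability 2/3.
II-3 is affected, so II-3 is ff.
Summing over parental genotype combinations, P(offspring is affected) = 2/3·1/2 = 1/3.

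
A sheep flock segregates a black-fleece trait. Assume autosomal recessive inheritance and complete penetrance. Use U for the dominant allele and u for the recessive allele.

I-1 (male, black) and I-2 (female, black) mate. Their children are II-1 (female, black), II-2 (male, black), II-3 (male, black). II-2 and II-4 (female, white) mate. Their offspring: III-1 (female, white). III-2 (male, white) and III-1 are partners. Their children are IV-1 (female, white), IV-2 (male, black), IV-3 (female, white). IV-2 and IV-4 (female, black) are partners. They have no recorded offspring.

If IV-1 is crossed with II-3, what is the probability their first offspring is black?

III-2 is white so carries U and passed u to IV-2 (uu), so III-2 is Uu.
III-1 is white so carries U and received u from II-2 (uu), so III-1 is Uu.
IV-1 is a white offspring of III-2 (Uu) × III-1 (Uu), whose cross gives 1/4 UU : 1/2 Uu : 1/4 uu; conditioning on being white, IV-1 is UU with probability 1/3, Uu with probability 2/3.
II-3 is black, so II-3 is uu.
Summing over parental genotype combinations, P(offspring is black) = 2/3·1/2 = 1/3.

1/3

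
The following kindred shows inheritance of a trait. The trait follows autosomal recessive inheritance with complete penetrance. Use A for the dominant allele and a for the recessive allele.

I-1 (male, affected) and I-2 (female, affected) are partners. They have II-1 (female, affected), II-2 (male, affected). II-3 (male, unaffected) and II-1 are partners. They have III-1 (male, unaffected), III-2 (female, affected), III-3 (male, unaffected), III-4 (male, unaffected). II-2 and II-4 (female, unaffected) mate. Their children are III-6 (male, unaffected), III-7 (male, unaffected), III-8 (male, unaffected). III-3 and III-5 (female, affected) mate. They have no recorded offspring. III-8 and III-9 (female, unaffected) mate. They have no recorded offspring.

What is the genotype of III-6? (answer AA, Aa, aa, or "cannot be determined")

Aa

From phenotype alone, III-6 is AA or Aa.
III-6 is unaffected so carries A and received a from II-2 (aa), so III-6 is Aa.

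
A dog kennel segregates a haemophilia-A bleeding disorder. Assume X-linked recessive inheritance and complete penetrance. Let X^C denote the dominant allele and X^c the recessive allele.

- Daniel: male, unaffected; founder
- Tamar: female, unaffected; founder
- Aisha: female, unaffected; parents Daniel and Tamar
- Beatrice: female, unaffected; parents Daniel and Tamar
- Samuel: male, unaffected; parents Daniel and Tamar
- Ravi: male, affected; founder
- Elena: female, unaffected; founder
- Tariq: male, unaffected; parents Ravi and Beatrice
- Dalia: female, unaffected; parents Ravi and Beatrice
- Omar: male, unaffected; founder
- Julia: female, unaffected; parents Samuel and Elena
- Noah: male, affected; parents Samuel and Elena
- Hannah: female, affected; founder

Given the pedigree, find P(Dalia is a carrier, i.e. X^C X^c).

Dalia is unaffected so carries C and received c from Ravi (X^c Y), so Dalia is X^C X^c, giving P(X^C X^c) = 1.

1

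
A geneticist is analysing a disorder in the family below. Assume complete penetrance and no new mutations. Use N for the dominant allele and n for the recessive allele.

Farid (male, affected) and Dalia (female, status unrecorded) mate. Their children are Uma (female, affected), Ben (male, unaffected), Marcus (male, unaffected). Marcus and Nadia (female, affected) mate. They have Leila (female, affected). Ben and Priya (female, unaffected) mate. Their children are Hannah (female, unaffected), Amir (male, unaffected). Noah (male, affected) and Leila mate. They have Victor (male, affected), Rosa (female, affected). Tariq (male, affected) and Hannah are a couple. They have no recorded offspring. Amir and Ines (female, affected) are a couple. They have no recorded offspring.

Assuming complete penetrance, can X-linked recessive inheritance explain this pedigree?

No

Under X-linked recessive, Leila (affected, female) cannot arise from Marcus (unaffected) × Nadia (affected).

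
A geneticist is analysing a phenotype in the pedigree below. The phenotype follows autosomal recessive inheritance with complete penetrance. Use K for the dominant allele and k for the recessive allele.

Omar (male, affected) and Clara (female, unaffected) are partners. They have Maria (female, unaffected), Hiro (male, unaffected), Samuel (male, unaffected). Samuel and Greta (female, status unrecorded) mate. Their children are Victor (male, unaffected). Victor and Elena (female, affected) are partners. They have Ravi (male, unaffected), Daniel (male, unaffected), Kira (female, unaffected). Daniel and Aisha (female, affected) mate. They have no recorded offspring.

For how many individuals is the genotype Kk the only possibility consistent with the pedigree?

6

Obligate heterozygotes: Maria is unaffected so carries K and received k from Omar (kk), so Maria is Kk; Hiro is unaffected so carries K and received k from Omar (kk), so Hiro is Kk; Samuel is unaffected so carries K and received k from Omar (kk), so Samuel is Kk; Ravi is unaffected so carries K and received k from Elena (kk), so Ravi is Kk; Daniel is unaffected so carries K and received k from Elena (kk), so Daniel is Kk; Kira is unaffected so carries K and received k from Elena (kk), so Kira is Kk.
Every other individual is either homozygous by phenotype or has at least one consistent homozygous assignment, so the count is 6.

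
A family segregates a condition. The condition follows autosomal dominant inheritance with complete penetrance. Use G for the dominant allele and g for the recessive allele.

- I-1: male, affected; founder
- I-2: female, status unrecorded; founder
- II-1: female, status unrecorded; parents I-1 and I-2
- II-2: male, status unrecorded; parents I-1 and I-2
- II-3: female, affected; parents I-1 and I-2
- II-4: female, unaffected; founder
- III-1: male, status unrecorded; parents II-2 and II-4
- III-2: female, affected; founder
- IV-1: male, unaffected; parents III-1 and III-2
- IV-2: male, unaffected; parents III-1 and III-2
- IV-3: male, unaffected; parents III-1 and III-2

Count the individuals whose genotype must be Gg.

Obligate heterozygotes: III-2 is affected so carries G and passed g to IV-1 (gg), so III-2 is Gg.
Every other individual is either homozygous by phenotype or has at least one consistent homozygous assignment, so the count is 1.

1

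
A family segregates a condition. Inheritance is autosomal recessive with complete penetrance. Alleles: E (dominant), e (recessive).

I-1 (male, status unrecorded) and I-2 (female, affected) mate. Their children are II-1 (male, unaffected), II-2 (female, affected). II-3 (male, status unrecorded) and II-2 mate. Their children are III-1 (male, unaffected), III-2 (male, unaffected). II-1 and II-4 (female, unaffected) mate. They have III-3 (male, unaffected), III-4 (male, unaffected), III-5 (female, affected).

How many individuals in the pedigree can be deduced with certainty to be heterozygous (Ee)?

5

Obligate heterozygotes: I-1 passed E to II-1 (Ee, whose e came from I-2) and passed e to II-2 (ee), so I-1 is Ee; II-1 is unaffected so carries E and received e from I-2 (ee), so II-1 is Ee; II-4 is unaffected so carries E and passed e to III-5 (ee), so II-4 is Ee; III-1 is unaffected so carries E and received e from II-2 (ee), so III-1 is Ee; III-2 is unaffected so carries E and received e from II-2 (ee), so III-2 is Ee.
Every other individual is either homozygous by phenotype or has at least one consistent homozygous assignment, so the count is 5.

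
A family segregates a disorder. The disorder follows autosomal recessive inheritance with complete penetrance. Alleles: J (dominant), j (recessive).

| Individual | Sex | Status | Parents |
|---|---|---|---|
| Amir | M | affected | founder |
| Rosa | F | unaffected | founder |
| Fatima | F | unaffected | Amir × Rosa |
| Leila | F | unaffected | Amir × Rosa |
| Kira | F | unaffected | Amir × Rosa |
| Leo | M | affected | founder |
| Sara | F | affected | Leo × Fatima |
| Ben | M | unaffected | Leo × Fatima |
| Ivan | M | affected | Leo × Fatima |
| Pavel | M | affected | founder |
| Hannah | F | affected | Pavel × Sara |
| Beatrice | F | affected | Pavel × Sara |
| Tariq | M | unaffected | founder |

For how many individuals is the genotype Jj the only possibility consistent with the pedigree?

Obligate heterozygotes: Fatima is unaffected so carries J and received j from Amir (jj), so Fatima is Jj; Leila is unaffected so carries J and received j from Amir (jj), so Leila is Jj; Kira is unaffected so carries J and received j from Amir (jj), so Kira is Jj; Ben is unaffected so carries J and received j from Leo (jj), so Ben is Jj.
Every other individual is either homozygous by phenotype or has at least one consistent homozygous assignment, so the count is 4.

4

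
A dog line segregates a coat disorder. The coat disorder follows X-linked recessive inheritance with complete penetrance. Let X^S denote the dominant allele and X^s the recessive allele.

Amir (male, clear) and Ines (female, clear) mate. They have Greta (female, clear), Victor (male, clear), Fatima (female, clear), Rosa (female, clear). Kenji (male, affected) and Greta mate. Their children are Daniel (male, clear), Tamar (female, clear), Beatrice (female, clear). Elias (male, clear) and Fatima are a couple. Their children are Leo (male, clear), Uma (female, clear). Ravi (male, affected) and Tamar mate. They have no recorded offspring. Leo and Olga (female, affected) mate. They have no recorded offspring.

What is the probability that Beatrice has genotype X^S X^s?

1

Beatrice is clear so carries S and received s from Kenji (X^s Y), so Beatrice is X^S X^s, giving P(X^S X^s) = 1.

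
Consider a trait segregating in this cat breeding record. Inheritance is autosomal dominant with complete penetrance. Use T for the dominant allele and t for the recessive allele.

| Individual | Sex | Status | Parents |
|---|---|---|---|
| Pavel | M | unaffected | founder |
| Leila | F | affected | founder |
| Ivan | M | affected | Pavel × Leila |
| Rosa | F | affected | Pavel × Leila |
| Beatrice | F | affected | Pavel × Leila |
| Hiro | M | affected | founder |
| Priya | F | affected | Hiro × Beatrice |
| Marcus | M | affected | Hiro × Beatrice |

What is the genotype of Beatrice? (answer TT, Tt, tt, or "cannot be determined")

From phenotype alone, Beatrice is TT or Tt.
Beatrice is affected so carries T and received t from Pavel (tt), so Beatrice is Tt.

Tt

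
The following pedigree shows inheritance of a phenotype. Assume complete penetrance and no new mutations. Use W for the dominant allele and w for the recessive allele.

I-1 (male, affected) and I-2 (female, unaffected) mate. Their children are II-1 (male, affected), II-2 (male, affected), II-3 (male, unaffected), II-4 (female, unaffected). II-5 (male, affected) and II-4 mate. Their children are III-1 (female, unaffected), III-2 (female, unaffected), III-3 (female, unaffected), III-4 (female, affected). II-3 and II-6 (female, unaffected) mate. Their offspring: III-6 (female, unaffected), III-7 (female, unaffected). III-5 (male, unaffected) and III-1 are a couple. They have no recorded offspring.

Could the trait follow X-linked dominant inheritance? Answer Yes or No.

Under X-linked dominant, II-1 (affected, male) cannot arise from I-1 (affected) × I-2 (unaffected).

No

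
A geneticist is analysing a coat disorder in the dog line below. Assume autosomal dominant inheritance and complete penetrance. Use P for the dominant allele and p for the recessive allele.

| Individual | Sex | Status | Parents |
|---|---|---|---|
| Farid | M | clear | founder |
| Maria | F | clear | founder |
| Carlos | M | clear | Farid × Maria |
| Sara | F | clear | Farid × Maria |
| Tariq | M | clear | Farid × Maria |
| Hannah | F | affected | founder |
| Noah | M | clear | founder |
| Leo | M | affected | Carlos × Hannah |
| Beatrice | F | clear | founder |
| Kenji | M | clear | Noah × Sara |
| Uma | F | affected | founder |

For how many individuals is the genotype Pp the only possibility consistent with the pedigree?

Obligate heterozygotes: Leo is affected so carries P and received p from Carlos (pp), so Leo is Pp.
Every other individual is either homozygous by phenotype or has at least one consistent homozygous assignment, so the count is 1.

1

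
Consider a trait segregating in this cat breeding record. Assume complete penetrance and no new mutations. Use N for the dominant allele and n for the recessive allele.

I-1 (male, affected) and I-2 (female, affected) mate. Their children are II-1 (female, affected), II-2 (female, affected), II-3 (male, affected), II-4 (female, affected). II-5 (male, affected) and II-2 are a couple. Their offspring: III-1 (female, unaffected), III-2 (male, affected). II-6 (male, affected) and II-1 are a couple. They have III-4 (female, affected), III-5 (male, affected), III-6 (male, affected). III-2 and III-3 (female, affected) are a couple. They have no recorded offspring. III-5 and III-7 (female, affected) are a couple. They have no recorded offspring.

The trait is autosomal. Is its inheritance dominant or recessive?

II-5 and II-2 are both affected yet have an unaffected child III-1. Under a recessive model two affected parents are homozygous and every child would be affected, so the trait cannot be recessive.

dominant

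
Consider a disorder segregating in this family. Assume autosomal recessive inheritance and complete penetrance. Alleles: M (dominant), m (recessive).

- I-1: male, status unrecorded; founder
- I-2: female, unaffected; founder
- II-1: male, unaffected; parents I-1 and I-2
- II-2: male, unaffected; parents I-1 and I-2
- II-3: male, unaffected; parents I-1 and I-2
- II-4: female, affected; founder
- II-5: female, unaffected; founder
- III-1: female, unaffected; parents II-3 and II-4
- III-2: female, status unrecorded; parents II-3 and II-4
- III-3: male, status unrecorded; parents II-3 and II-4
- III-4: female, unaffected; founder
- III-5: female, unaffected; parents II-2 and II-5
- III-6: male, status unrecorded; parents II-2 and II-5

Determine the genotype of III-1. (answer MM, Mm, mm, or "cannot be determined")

From phenotype alone, III-1 is MM or Mm.
III-1 is unaffected so carries M and received m from II-4 (mm), so III-1 is Mm.

Mm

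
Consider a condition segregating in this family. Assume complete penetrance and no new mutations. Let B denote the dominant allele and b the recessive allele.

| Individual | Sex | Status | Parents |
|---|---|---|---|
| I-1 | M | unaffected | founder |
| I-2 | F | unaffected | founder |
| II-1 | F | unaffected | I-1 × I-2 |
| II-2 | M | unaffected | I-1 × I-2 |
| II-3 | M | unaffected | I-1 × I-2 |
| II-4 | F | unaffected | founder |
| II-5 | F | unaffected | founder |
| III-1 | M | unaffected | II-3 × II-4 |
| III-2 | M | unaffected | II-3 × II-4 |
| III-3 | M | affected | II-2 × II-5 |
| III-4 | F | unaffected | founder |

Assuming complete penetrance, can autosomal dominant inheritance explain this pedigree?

Under autosomal dominant, III-3 (affected, male) cannot arise from II-2 (unaffected) × II-5 (unaffected).

No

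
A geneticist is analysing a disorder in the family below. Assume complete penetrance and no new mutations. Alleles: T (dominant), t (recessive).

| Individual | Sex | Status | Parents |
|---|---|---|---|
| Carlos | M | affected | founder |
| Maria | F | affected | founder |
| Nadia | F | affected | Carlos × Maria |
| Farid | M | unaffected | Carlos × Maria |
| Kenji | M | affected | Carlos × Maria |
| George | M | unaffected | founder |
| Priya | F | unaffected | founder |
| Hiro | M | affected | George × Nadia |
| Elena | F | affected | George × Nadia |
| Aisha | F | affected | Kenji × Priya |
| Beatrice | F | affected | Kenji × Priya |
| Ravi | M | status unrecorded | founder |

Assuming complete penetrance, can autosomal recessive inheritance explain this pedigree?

No

Under autosomal recessive, Farid (unaffected, male) cannot arise from Carlos (affected) × Maria (affected).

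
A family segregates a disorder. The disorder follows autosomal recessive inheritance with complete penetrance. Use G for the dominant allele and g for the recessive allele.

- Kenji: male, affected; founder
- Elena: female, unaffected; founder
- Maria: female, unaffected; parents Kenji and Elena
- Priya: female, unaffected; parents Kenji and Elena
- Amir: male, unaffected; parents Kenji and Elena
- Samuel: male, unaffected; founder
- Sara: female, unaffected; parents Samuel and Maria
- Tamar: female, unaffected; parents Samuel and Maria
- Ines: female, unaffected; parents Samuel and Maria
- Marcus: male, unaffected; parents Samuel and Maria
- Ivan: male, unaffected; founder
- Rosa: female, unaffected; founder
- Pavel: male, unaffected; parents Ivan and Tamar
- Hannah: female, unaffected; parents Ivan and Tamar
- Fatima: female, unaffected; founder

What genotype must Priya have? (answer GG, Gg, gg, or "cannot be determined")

From phenotype alone, Priya is GG or Gg.
Priya is unaffected so carries G and received g from Kenji (gg), so Priya is Gg.

Gg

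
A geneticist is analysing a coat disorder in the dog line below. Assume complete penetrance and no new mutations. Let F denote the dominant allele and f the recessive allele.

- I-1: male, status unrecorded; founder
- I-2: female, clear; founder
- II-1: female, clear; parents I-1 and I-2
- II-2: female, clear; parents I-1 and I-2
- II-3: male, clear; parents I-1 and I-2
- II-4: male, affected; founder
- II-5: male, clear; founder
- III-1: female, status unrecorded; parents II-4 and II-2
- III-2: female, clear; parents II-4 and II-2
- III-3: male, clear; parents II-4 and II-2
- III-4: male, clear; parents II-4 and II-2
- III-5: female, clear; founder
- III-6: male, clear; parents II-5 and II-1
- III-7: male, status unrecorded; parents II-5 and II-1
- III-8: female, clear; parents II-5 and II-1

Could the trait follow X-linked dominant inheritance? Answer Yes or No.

Under X-linked dominant, III-2 (clear, female) cannot arise from II-4 (affected) × II-2 (clear).

No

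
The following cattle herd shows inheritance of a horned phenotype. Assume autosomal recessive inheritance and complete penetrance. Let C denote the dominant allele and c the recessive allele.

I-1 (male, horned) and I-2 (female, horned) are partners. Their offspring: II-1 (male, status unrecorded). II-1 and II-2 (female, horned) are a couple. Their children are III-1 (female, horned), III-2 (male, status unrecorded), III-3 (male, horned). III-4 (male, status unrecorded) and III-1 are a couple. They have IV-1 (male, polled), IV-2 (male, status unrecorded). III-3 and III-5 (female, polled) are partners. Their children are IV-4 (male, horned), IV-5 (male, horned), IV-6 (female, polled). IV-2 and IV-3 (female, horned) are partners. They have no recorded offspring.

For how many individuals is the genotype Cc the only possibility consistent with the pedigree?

Obligate heterozygotes: III-5 is polled so carries C and passed c to IV-4 (cc), so III-5 is Cc; IV-1 is polled so carries C and received c from III-1 (cc), so IV-1 is Cc; IV-6 is polled so carries C and received c from III-3 (cc), so IV-6 is Cc.
Every other individual is either homozygous by phenotype or has at least one consistent homozygous assignment, so the count is 3.

3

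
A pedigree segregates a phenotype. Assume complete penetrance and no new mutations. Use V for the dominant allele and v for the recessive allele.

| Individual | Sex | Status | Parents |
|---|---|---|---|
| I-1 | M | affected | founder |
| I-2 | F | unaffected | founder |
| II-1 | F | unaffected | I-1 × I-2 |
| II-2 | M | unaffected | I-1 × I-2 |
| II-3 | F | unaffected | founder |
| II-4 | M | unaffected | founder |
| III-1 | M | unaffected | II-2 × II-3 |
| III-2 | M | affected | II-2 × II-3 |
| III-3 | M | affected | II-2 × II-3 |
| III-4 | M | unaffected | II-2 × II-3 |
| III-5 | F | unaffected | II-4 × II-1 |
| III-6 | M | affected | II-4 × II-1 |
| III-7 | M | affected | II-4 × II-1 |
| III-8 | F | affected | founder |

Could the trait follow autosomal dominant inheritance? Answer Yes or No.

Under autosomal dominant, III-2 (affected, male) cannot arise from II-2 (unaffected) × II-3 (unaffected).

No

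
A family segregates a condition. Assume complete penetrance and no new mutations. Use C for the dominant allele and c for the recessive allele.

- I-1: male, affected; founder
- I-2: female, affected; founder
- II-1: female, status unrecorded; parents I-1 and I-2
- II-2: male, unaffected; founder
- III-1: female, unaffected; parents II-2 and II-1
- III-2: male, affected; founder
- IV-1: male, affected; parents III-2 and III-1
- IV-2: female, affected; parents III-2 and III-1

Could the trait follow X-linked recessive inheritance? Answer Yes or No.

A consistent assignment under X-linked recessive exists: I-1 X^c Y, I-2 X^c X^c, II-1 X^c X^c, II-2 X^C Y, III-1 X^C X^c, III-2 X^c Y, IV-1 X^c Y, IV-2 X^c X^c.
In this assignment every recorded phenotype matches its genotype and every non-founder's genotype is obtainable from its parents' genotypes, so the pedigree is consistent.

Yes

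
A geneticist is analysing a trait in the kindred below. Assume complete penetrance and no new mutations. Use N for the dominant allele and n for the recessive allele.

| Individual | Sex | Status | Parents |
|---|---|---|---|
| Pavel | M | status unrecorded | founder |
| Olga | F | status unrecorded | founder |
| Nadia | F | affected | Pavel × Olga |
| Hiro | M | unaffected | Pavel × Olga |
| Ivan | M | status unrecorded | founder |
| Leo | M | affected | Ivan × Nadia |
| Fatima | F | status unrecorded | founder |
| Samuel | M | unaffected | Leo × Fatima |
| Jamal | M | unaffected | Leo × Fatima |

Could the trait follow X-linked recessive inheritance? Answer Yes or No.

Yes

A consistent assignment under X-linked recessive exists: Pavel X^n Y, Olga X^N X^n, Nadia X^n X^n, Hiro X^N Y, Ivan X^N Y, Leo X^n Y, Fatima X^N X^N, Samuel X^N Y, Jamal X^N Y.
In this assignment every recorded phenotype matches its genotype and every non-founder's genotype is obtainable from its parents' genotypes, so the pedigree is consistent.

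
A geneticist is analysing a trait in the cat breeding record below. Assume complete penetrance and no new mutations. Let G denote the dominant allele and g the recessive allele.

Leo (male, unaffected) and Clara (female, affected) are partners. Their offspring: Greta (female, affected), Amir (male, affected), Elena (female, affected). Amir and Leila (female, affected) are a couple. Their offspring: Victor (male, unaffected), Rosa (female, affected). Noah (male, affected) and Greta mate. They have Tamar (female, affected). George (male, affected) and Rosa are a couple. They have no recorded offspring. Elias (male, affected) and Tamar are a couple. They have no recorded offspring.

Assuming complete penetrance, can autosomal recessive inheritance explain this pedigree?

No

Under autosomal recessive, Victor (unaffected, male) cannot arise from Amir (affected) × Leila (affected).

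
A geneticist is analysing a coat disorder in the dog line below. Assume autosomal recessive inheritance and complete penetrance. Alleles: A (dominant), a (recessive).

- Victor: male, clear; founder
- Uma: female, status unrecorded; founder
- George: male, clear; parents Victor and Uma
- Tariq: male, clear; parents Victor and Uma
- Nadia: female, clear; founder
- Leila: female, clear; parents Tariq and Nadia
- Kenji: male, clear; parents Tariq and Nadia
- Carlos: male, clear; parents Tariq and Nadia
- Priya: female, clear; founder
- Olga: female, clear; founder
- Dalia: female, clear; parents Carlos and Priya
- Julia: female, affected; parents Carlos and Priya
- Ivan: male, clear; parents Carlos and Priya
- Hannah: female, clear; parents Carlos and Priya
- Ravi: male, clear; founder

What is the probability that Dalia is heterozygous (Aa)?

2/3

Carlos is clear so carries A and passed a to Julia (aa), so Carlos is Aa.
Priya is clear so carries A and passed a to Julia (aa), so Priya is Aa.
Their cross gives offspring ratios 1/4 AA : 1/2 Aa : 1/4 aa. Conditioning on Dalia being clear, P(Aa) = 1/2 / 3/4 = 2/3.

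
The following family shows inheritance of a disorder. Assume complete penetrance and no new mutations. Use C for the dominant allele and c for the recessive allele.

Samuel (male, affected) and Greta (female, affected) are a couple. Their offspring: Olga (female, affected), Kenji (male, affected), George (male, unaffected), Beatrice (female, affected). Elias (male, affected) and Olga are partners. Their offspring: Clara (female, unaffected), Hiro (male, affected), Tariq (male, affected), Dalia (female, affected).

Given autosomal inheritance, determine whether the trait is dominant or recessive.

dominant

Samuel and Greta are both affected yet have an unaffected child George. Under a recessive model two affected parents are homozygous and every child would be affected, so the trait cannot be recessive.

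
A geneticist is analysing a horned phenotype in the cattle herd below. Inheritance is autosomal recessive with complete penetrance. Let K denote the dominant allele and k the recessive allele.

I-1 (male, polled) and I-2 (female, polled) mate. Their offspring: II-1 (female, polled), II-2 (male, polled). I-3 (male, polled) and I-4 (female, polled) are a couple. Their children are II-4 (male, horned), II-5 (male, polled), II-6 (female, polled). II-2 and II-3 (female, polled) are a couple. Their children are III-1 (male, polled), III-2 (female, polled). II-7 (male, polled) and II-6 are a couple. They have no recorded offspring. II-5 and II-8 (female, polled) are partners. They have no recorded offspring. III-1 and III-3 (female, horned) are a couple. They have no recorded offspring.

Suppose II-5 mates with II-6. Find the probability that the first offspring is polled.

I-3 is polled so carries K and passed k to II-4 (kk), so I-3 is Kk.
I-4 is polled so carries K and passed k to II-4 (kk), so I-4 is Kk.
II-5 is a polled offspring of I-3 (Kk) × I-4 (Kk), whose cross gives 1/4 KK : 1/2 Kk : 1/4 kk; conditioning on being polled, II-5 is KK with probability 1/3, Kk with probability 2/3.
II-6 is a polled offspring of I-3 (Kk) × I-4 (Kk), whose cross gives 1/4 KK : 1/2 Kk : 1/4 kk; conditioning on being polled, II-6 is KK with probability 1/3, Kk with probability 2/3.
Summing over parental genotype combinations, P(offspring is polled) = 1/9·1 + 2/9·1 + 2/9·1 + 4/9·3/4 = 8/9.

8/9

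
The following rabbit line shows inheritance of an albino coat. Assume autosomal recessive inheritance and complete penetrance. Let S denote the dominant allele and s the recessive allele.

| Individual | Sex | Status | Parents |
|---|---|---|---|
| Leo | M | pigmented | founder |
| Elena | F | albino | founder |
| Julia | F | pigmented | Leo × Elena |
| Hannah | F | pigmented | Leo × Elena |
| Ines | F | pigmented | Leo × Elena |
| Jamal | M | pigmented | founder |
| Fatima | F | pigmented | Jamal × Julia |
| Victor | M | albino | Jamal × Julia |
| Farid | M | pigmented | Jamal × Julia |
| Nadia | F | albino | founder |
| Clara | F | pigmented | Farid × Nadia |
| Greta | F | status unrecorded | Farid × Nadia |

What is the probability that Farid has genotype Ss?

1/2

Jamal is pigmented so carries S and passed s to Victor (ss), so Jamal is Ss.
Julia is pigmented so carries S and received s from Elena (ss), so Julia is Ss.
Their cross gives offspring ratios 1/4 SS : 1/2 Ss : 1/4 ss. Conditioning on Farid being pigmented, P(Ss) = 1/2 / 3/4 = 2/3 before taking Farid's own offspring into account.
Nadia is albino, so Nadia is ss.
Now use Farid's offspring. Probability of each recorded status — pigmented daughter Clara: 1/2 if Farid is Ss, 1 if SS. (Greta: equally likely either way, so uninformative.)
Bayes: P(Ss) = 2/3·1/2 / (2/3·1/2 + 1/3·1) = 1/2.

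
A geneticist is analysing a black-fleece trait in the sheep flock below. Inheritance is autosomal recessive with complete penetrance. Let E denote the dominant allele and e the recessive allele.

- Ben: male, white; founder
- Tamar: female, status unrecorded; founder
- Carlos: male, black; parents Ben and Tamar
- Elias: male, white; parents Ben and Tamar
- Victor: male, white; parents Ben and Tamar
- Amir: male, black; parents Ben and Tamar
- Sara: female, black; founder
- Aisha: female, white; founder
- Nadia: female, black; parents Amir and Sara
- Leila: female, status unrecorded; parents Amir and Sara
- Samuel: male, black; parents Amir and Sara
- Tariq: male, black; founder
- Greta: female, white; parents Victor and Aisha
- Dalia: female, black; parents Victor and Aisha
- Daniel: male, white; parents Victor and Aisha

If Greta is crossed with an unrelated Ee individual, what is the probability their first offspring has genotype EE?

Victor is white so carries E and passed e to Dalia (ee), so Victor is Ee.
Aisha is white so carries E and passed e to Dalia (ee), so Aisha is Ee.
Greta is a white offspring of Victor (Ee) × Aisha (Ee), whose cross gives 1/4 EE : 1/2 Ee : 1/4 ee; conditioning on being white, Greta is EE with probability 1/3, Ee with probability 2/3.
Summing over parental genotype combinations, P(offspring has genotype EE) = 1/3·1/2 + 2/3·1/4 = 1/3.

1/3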